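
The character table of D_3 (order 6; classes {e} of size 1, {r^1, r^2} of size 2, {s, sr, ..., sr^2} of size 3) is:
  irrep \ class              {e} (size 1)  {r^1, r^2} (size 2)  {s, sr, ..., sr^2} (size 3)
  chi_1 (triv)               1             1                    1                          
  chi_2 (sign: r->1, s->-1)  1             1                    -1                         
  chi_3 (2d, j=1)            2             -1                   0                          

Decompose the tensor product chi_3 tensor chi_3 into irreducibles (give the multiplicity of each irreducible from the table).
chi_3 tensor chi_3 = chi_1 + chi_2 + chi_3 (all other irreducibles have multiplicity 0).

Working: The character of a tensor product is the pointwise product (chi_3 * chi_3)(C) = chi_3(C) * chi_3(C):
  {e}: (2)*(2), {r^1, r^2}: (-1)*(-1), {s, sr, ..., sr^2}: (0)*(0)
so (chi_3 * chi_3) takes values
  {e} -> 4, {r^1, r^2} -> 1, {s, sr, ..., sr^2} -> 0.
Now take the inner product of this character with each irreducible chi from the table, <chi_3*chi_3, chi> = (1/6) sum_C |C| (chi_3*chi_3)(C) conj(chi(C)):
  <chi_3*chi_3, chi_1> = (1/6)[1*(4)*conj(1) + 2*(1)*conj(1) + 3*(0)*conj(1)]
      = (1/6)[(4) + (2) + (0)] = 6/6 = 1
  <chi_3*chi_3, chi_2> = (1/6)[1*(4)*conj(1) + 2*(1)*conj(1) + 3*(0)*conj(-1)]
      = (1/6)[(4) + (2) + (0)] = 6/6 = 1
  <chi_3*chi_3, chi_3> = (1/6)[1*(4)*conj(2) + 2*(1)*conj(-1) + 3*(0)*conj(0)]
      = (1/6)[(8) + (-2) + (0)] = 6/6 = 1
Hence the multiplicities are chi_1: 1, chi_2: 1, chi_3: 1. Dimension check: dim(chi_3)*dim(chi_3) = 2*2 = 4 and sum (mult * dim) = 1*1 + 1*1 + 1*2 = 4.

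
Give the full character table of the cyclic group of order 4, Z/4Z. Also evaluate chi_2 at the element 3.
Character table of Z/4Z (irreps indexed chi_0,...,chi_3 with chi_k(m) = zeta_4^(k*m), zeta_4 = exp(2*pi*i/4)):
  irrep \ class  {0} (size 1)  {1} (size 1)  {2} (size 1)  {3} (size 1)
  chi_0          1             1             1             1           
  chi_1          1             I             -1            -I          
  chi_2          1             -1            1             -1          
  chi_3          1             -I            -1            I           

Spot check: chi_2(3) = zeta_4^(2*3) = zeta_4^6 = -1.

Derivation: Z/4Z is abelian, so all 4 irreducible complex representations are 1-dimensional. They are given by chi_k(m) = zeta_4^(k*m) for k = 0,...,3. Row orthogonality: sum_m chi_k(m) conj(chi_l(m)) = 4 * [k = l].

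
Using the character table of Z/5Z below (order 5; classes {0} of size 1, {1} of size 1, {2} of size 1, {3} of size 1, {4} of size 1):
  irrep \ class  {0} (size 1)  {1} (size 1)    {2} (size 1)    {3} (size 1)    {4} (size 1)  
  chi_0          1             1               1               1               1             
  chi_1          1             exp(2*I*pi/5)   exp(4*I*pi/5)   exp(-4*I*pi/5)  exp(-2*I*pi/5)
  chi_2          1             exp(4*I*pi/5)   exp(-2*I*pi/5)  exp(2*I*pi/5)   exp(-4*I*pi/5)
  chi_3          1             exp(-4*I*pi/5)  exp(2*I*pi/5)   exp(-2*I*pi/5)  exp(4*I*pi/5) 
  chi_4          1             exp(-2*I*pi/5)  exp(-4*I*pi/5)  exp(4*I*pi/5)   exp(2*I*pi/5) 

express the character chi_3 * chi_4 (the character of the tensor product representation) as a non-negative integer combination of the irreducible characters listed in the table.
chi_3 tensor chi_4 = chi_2 (all other irreducibles have multiplicity 0).

Reasoning: The character of a tensor product is the pointwise product (chi_3 * chi_4)(C) = chi_3(C) * chi_4(C):
  {0}: (1)*(1), {1}: (exp(-4*I*pi/5))*(exp(-2*I*pi/5)), {2}: (exp(2*I*pi/5))*(exp(-4*I*pi/5)), {3}: (exp(-2*I*pi/5))*(exp(4*I*pi/5)), {4}: (exp(4*I*pi/5))*(exp(2*I*pi/5))
so (chi_3 * chi_4) takes values
  {0} -> 1, {1} -> exp(4*I*pi/5), {2} -> exp(-2*I*pi/5), {3} -> exp(2*I*pi/5), {4} -> exp(-4*I*pi/5).
Now take the inner product of this character with each irreducible chi from the table, <chi_3*chi_4, chi> = (1/5) sum_C |C| (chi_3*chi_4)(C) conj(chi(C)):
  <chi_3*chi_4, chi_0> = (1/5)[1*(1)*conj(1) + 1*(exp(4*I*pi/5))*conj(1) + 1*(exp(-2*I*pi/5))*conj(1) + 1*(exp(2*I*pi/5))*conj(1) + 1*(exp(-4*I*pi/5))*conj(1)]
      = (1/5)[(1) + (exp(4*I*pi/5)) + (exp(-2*I*pi/5)) + (exp(2*I*pi/5)) + (exp(-4*I*pi/5))] = 0/5 = 0
  <chi_3*chi_4, chi_1> = (1/5)[1*(1)*conj(1) + 1*(exp(4*I*pi/5))*conj(exp(2*I*pi/5)) + 1*(exp(-2*I*pi/5))*conj(exp(4*I*pi/5)) + 1*(exp(2*I*pi/5))*conj(exp(-4*I*pi/5)) + 1*(exp(-4*I*pi/5))*conj(exp(-2*I*pi/5))]
      = (1/5)[(1) + (exp(2*I*pi/5)) + (exp(4*I*pi/5)) + (exp(-4*I*pi/5)) + (exp(-2*I*pi/5))] = 0/5 = 0
  <chi_3*chi_4, chi_2> = (1/5)[1*(1)*conj(1) + 1*(exp(4*I*pi/5))*conj(exp(4*I*pi/5)) + 1*(exp(-2*I*pi/5))*conj(exp(-2*I*pi/5)) + 1*(exp(2*I*pi/5))*conj(exp(2*I*pi/5)) + 1*(exp(-4*I*pi/5))*conj(exp(-4*I*pi/5))]
      = (1/5)[(1) + (1) + (1) + (1) + (1)] = 5/5 = 1
  <chi_3*chi_4, chi_3> = (1/5)[1*(1)*conj(1) + 1*(exp(4*I*pi/5))*conj(exp(-4*I*pi/5)) + 1*(exp(-2*I*pi/5))*conj(exp(2*I*pi/5)) + 1*(exp(2*I*pi/5))*conj(exp(-2*I*pi/5)) + 1*(exp(-4*I*pi/5))*conj(exp(4*I*pi/5))]
      = (1/5)[(1) + (exp(-2*I*pi/5)) + (exp(-4*I*pi/5)) + (exp(4*I*pi/5)) + (exp(2*I*pi/5))] = 0/5 = 0
  <chi_3*chi_4, chi_4> = (1/5)[1*(1)*conj(1) + 1*(exp(4*I*pi/5))*conj(exp(-2*I*pi/5)) + 1*(exp(-2*I*pi/5))*conj(exp(-4*I*pi/5)) + 1*(exp(2*I*pi/5))*conj(exp(4*I*pi/5)) + 1*(exp(-4*I*pi/5))*conj(exp(2*I*pi/5))]
      = (1/5)[(1) + (exp(-4*I*pi/5)) + (exp(2*I*pi/5)) + (exp(-2*I*pi/5)) + (exp(4*I*pi/5))] = 0/5 = 0
(Exp terms are combined using exp(i*s)*conj(exp(i*t)) = exp(i*(s-t)), and sums of them are collapsed using the identity that for every m > 1 the m distinct m-th roots of unity sum to 0, e.g. 1 + exp(2*I*pi/3) + exp(-2*I*pi/3) = 0.)
Hence the multiplicities are chi_2: 1. Dimension check: dim(chi_3)*dim(chi_4) = 1*1 = 1 and sum (mult * dim) = 1*1 = 1.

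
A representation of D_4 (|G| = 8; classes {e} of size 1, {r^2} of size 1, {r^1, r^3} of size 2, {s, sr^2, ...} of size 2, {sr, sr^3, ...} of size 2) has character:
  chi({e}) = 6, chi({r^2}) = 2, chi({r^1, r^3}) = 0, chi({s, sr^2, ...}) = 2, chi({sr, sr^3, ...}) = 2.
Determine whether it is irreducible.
Not irreducible (reducible): <chi, chi> = 7 > 1.

Details: <chi, chi> = (1/|G|) sum_C |C| * |chi(C)|^2 = (1/8)[1*|6|^2 + 1*|2|^2 + 2*|0|^2 + 2*|2|^2 + 2*|2|^2]
  = (1/8)[(36) + (4) + (0) + (8) + (8)] = 56/8 = 7.
A character is irreducible iff <chi, chi> = 1, so this representation is reducible.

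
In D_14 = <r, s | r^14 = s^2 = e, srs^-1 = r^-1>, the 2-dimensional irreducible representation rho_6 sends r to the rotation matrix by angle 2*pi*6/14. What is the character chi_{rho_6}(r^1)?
chi_{rho_6}(r^1) = 2*cos(2*pi*6*1/14) = -2*cos(pi/7)

Argument: rho_6(r^1) is rotation by angle 2*pi*6*1/14, whose trace is 2*cos(2*pi*6*1/14) = -2*cos(pi/7).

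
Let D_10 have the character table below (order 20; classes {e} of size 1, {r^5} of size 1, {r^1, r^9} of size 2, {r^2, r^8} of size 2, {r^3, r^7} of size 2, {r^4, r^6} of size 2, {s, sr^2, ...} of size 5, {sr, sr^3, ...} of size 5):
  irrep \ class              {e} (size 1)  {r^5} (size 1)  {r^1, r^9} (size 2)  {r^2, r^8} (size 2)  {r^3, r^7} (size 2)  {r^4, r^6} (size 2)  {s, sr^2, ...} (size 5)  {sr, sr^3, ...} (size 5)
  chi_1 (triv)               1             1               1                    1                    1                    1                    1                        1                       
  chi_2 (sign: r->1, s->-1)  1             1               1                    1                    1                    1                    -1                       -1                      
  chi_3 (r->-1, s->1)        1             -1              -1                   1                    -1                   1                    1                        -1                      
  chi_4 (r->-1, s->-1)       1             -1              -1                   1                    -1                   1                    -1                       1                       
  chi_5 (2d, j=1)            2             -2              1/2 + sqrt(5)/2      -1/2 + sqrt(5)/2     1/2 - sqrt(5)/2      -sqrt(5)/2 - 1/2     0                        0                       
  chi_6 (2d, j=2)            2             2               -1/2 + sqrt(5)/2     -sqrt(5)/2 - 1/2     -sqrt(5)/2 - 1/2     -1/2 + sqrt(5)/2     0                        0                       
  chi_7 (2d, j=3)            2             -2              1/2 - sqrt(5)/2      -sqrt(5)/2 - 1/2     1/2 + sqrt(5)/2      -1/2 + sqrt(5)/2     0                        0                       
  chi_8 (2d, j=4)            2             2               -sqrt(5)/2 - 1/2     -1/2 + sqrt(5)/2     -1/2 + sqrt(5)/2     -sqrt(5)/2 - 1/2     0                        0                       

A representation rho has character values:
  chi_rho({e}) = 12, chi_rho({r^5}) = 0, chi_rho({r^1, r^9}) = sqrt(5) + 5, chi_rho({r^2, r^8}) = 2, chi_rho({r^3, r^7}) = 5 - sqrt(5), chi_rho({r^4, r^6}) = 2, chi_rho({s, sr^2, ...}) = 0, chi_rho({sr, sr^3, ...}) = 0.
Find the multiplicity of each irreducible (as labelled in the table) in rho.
Multiplicities: chi_1: 2, chi_2: 2, chi_3: 0, chi_4: 0, chi_5: 2, chi_6: 1, chi_7: 1, chi_8: 0.

Working: Use <chi_rho, chi> = (1/|G|) sum_C |C| * chi_rho(C) * conj(chi(C)) with |G| = 20 for each irreducible chi in the table:
  <chi_rho, chi_1> = (1/20)[1*(12)*conj(1) + 1*(0)*conj(1) + 2*(sqrt(5) + 5)*conj(1) + 2*(2)*conj(1) + 2*(5 - sqrt(5))*conj(1) + 2*(2)*conj(1) + 5*(0)*conj(1) + 5*(0)*conj(1)]
      = (1/20)[(12) + (0) + (2*sqrt(5) + 10) + (4) + (10 - 2*sqrt(5)) + (4) + (0) + (0)] = 40/20 = 2
  <chi_rho, chi_2> = (1/20)[1*(12)*conj(1) + 1*(0)*conj(1) + 2*(sqrt(5) + 5)*conj(1) + 2*(2)*conj(1) + 2*(5 - sqrt(5))*conj(1) + 2*(2)*conj(1) + 5*(0)*conj(-1) + 5*(0)*conj(-1)]
      = (1/20)[(12) + (0) + (2*sqrt(5) + 10) + (4) + (10 - 2*sqrt(5)) + (4) + (0) + (0)] = 40/20 = 2
  <chi_rho, chi_3> = (1/20)[1*(12)*conj(1) + 1*(0)*conj(-1) + 2*(sqrt(5) + 5)*conj(-1) + 2*(2)*conj(1) + 2*(5 - sqrt(5))*conj(-1) + 2*(2)*conj(1) + 5*(0)*conj(1) + 5*(0)*conj(-1)]
      = (1/20)[(12) + (0) + (-10 - 2*sqrt(5)) + (4) + (-10 + 2*sqrt(5)) + (4) + (0) + (0)] = 0/20 = 0
  <chi_rho, chi_4> = (1/20)[1*(12)*conj(1) + 1*(0)*conj(-1) + 2*(sqrt(5) + 5)*conj(-1) + 2*(2)*conj(1) + 2*(5 - sqrt(5))*conj(-1) + 2*(2)*conj(1) + 5*(0)*conj(-1) + 5*(0)*conj(1)]
      = (1/20)[(12) + (0) + (-10 - 2*sqrt(5)) + (4) + (-10 + 2*sqrt(5)) + (4) + (0) + (0)] = 0/20 = 0
  <chi_rho, chi_5> = (1/20)[1*(12)*conj(2) + 1*(0)*conj(-2) + 2*(sqrt(5) + 5)*conj(1/2 + sqrt(5)/2) + 2*(2)*conj(-1/2 + sqrt(5)/2) + 2*(5 - sqrt(5))*conj(1/2 - sqrt(5)/2) + 2*(2)*conj(-sqrt(5)/2 - 1/2) + 5*(0)*conj(0) + 5*(0)*conj(0)]
      = (1/20)[(24) + (0) + (10 + 6*sqrt(5)) + (-2 + 2*sqrt(5)) + (10 - 6*sqrt(5)) + (-2*sqrt(5) - 2) + (0) + (0)] = 40/20 = 2
  <chi_rho, chi_6> = (1/20)[1*(12)*conj(2) + 1*(0)*conj(2) + 2*(sqrt(5) + 5)*conj(-1/2 + sqrt(5)/2) + 2*(2)*conj(-sqrt(5)/2 - 1/2) + 2*(5 - sqrt(5))*conj(-sqrt(5)/2 - 1/2) + 2*(2)*conj(-1/2 + sqrt(5)/2) + 5*(0)*conj(0) + 5*(0)*conj(0)]
      = (1/20)[(24) + (0) + (4*sqrt(5)) + (-2*sqrt(5) - 2) + (-4*sqrt(5)) + (-2 + 2*sqrt(5)) + (0) + (0)] = 20/20 = 1
  <chi_rho, chi_7> = (1/20)[1*(12)*conj(2) + 1*(0)*conj(-2) + 2*(sqrt(5) + 5)*conj(1/2 - sqrt(5)/2) + 2*(2)*conj(-sqrt(5)/2 - 1/2) + 2*(5 - sqrt(5))*conj(1/2 + sqrt(5)/2) + 2*(2)*conj(-1/2 + sqrt(5)/2) + 5*(0)*conj(0) + 5*(0)*conj(0)]
      = (1/20)[(24) + (0) + (-4*sqrt(5)) + (-2*sqrt(5) - 2) + (4*sqrt(5)) + (-2 + 2*sqrt(5)) + (0) + (0)] = 20/20 = 1
  <chi_rho, chi_8> = (1/20)[1*(12)*conj(2) + 1*(0)*conj(2) + 2*(sqrt(5) + 5)*conj(-sqrt(5)/2 - 1/2) + 2*(2)*conj(-1/2 + sqrt(5)/2) + 2*(5 - sqrt(5))*conj(-1/2 + sqrt(5)/2) + 2*(2)*conj(-sqrt(5)/2 - 1/2) + 5*(0)*conj(0) + 5*(0)*conj(0)]
      = (1/20)[(24) + (0) + (-6*sqrt(5) - 10) + (-2 + 2*sqrt(5)) + (-10 + 6*sqrt(5)) + (-2*sqrt(5) - 2) + (0) + (0)] = 0/20 = 0
Dimension check: dim(rho) = sum (mult * dim) = 2*1 + 2*1 + 0*1 + 0*1 + 2*2 + 1*2 + 1*2 + 0*2 = 12 = chi_rho(e) = 12.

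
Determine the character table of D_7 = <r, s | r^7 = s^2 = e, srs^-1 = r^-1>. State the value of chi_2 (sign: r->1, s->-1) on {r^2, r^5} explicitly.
Conjugacy classes: {e} of size 1, {r^1, r^6} of size 2, {r^2, r^5} of size 2, {r^3, r^4} of size 2, {s, sr, ..., sr^6} of size 7.
Character table:
  irrep \ class              {e} (size 1)  {r^1, r^6} (size 2)  {r^2, r^5} (size 2)  {r^3, r^4} (size 2)  {s, sr, ..., sr^6} (size 7)
  chi_1 (triv)               1             1                    1                    1                    1                          
  chi_2 (sign: r->1, s->-1)  1             1                    1                    1                    -1                         
  chi_3 (2d, j=1)            2             2*cos(2*pi/7)        -2*cos(3*pi/7)       -2*cos(pi/7)         0                          
  chi_4 (2d, j=2)            2             -2*cos(3*pi/7)       -2*cos(pi/7)         2*cos(2*pi/7)        0                          
  chi_5 (2d, j=3)            2             -2*cos(pi/7)         2*cos(2*pi/7)        -2*cos(3*pi/7)       0                          

Spot check: chi_2 (sign: r->1, s->-1) on {r^2, r^5} = 1.

Reasoning: D_7 has order 2*7 = 14 with 5 conjugacy classes, hence 5 irreducibles. Sum of squared dims 1 + 1 + 4 + 4 + 4 = 14 = |G|. Linear characters come from the abelianisation; the 2-dimensional irreps have character r^k -> 2*cos(2*pi*j*k/7), reflections -> 0.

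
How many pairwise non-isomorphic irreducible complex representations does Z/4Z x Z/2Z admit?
8

Argument: The number of irreducible complex representations of a finite group equals its number of conjugacy classes. Z/4Z x Z/2Z is abelian of order 8, so every element is its own conjugacy class: 8 classes, so Z/4Z x Z/2Z (order 8) has exactly 8 irreducible complex representations.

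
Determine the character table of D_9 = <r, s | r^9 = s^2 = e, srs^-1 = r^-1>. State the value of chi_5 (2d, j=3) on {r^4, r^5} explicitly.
Conjugacy classes: {e} of size 1, {r^1, r^8} of size 2, {r^2, r^7} of size 2, {r^3, r^6} of size 2, {r^4, r^5} of size 2, {s, sr, ..., sr^8} of size 9.
Character table:
  irrep \ class              {e} (size 1)  {r^1, r^8} (size 2)  {r^2, r^7} (size 2)  {r^3, r^6} (size 2)  {r^4, r^5} (size 2)  {s, sr, ..., sr^8} (size 9)
  chi_1 (triv)               1             1                    1                    1                    1                    1                          
  chi_2 (sign: r->1, s->-1)  1             1                    1                    1                    1                    -1                         
  chi_3 (2d, j=1)            2             2*cos(2*pi/9)        2*cos(4*pi/9)        -1                   -2*cos(pi/9)         0                          
  chi_4 (2d, j=2)            2             2*cos(4*pi/9)        -2*cos(pi/9)         -1                   2*cos(2*pi/9)        0                          
  chi_5 (2d, j=3)            2             -1                   -1                   2                    -1                   0                          
  chi_6 (2d, j=4)            2             -2*cos(pi/9)         2*cos(2*pi/9)        -1                   2*cos(4*pi/9)        0                          

Spot check: chi_5 (2d, j=3) on {r^4, r^5} = -1.

Proof sketch: D_9 has order 2*9 = 18 with 6 conjugacy classes, hence 6 irreducibles. Sum of squared dims 1 + 1 + 4 + 4 + 4 + 4 = 18 = |G|. Linear characters come from the abelianisation; the 2-dimensional irreps have character r^k -> 2*cos(2*pi*j*k/9), reflections -> 0.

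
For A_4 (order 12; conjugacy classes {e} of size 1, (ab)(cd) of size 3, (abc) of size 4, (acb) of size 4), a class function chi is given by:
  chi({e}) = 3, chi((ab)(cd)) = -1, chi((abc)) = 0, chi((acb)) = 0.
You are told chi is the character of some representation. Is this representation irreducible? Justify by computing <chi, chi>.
Irreducible: <chi, chi> = 1.

Solution. <chi, chi> = (1/|G|) sum_C |C| * |chi(C)|^2 = (1/12)[1*|3|^2 + 3*|-1|^2 + 4*|0|^2 + 4*|0|^2]
  = (1/12)[(9) + (3) + (0) + (0)] = 12/12 = 1.
(Exp terms are combined using exp(i*s)*conj(exp(i*t)) = exp(i*(s-t)), and sums of them are collapsed using the identity that for every m > 1 the m distinct m-th roots of unity sum to 0, e.g. 1 + exp(2*I*pi/3) + exp(-2*I*pi/3) = 0.)
A character is irreducible iff <chi, chi> = 1, so this representation is irreducible.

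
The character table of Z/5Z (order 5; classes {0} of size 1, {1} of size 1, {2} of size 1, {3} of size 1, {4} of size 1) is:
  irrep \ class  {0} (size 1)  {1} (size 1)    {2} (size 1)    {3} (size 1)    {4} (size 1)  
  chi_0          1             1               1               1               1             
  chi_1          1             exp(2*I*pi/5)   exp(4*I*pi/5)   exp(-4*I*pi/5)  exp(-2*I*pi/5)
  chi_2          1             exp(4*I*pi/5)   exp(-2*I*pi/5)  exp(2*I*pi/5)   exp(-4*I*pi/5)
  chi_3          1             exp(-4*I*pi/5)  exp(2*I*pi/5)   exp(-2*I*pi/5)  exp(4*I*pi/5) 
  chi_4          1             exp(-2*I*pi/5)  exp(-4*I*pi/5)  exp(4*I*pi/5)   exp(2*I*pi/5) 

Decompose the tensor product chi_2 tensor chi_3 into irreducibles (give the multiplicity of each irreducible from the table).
chi_2 tensor chi_3 = chi_0 (all other irreducibles have multiplicity 0).

Explanation: The character of a tensor product is the pointwise product (chi_2 * chi_3)(C) = chi_2(C) * chi_3(C):
  {0}: (1)*(1), {1}: (exp(4*I*pi/5))*(exp(-4*I*pi/5)), {2}: (exp(-2*I*pi/5))*(exp(2*I*pi/5)), {3}: (exp(2*I*pi/5))*(exp(-2*I*pi/5)), {4}: (exp(-4*I*pi/5))*(exp(4*I*pi/5))
so (chi_2 * chi_3) takes values
  {0} -> 1, {1} -> 1, {2} -> 1, {3} -> 1, {4} -> 1.
Now take the inner product of this character with each irreducible chi from the table, <chi_2*chi_3, chi> = (1/5) sum_C |C| (chi_2*chi_3)(C) conj(chi(C)):
  <chi_2*chi_3, chi_0> = (1/5)[1*(1)*conj(1) + 1*(1)*conj(1) + 1*(1)*conj(1) + 1*(1)*conj(1) + 1*(1)*conj(1)]
      = (1/5)[(1) + (1) + (1) + (1) + (1)] = 5/5 = 1
  <chi_2*chi_3, chi_1> = (1/5)[1*(1)*conj(1) + 1*(1)*conj(exp(2*I*pi/5)) + 1*(1)*conj(exp(4*I*pi/5)) + 1*(1)*conj(exp(-4*I*pi/5)) + 1*(1)*conj(exp(-2*I*pi/5))]
      = (1/5)[(1) + (exp(-2*I*pi/5)) + (exp(-4*I*pi/5)) + (exp(4*I*pi/5)) + (exp(2*I*pi/5))] = 0/5 = 0
  <chi_2*chi_3, chi_2> = (1/5)[1*(1)*conj(1) + 1*(1)*conj(exp(4*I*pi/5)) + 1*(1)*conj(exp(-2*I*pi/5)) + 1*(1)*conj(exp(2*I*pi/5)) + 1*(1)*conj(exp(-4*I*pi/5))]
      = (1/5)[(1) + (exp(-4*I*pi/5)) + (exp(2*I*pi/5)) + (exp(-2*I*pi/5)) + (exp(4*I*pi/5))] = 0/5 = 0
  <chi_2*chi_3, chi_3> = (1/5)[1*(1)*conj(1) + 1*(1)*conj(exp(-4*I*pi/5)) + 1*(1)*conj(exp(2*I*pi/5)) + 1*(1)*conj(exp(-2*I*pi/5)) + 1*(1)*conj(exp(4*I*pi/5))]
      = (1/5)[(1) + (exp(4*I*pi/5)) + (exp(-2*I*pi/5)) + (exp(2*I*pi/5)) + (exp(-4*I*pi/5))] = 0/5 = 0
  <chi_2*chi_3, chi_4> = (1/5)[1*(1)*conj(1) + 1*(1)*conj(exp(-2*I*pi/5)) + 1*(1)*conj(exp(-4*I*pi/5)) + 1*(1)*conj(exp(4*I*pi/5)) + 1*(1)*conj(exp(2*I*pi/5))]
      = (1/5)[(1) + (exp(2*I*pi/5)) + (exp(4*I*pi/5)) + (exp(-4*I*pi/5)) + (exp(-2*I*pi/5))] = 0/5 = 0
(Exp terms are combined using exp(i*s)*conj(exp(i*t)) = exp(i*(s-t)), and sums of them are collapsed using the identity that for every m > 1 the m distinct m-th roots of unity sum to 0, e.g. 1 + exp(2*I*pi/3) + exp(-2*I*pi/3) = 0.)
Hence the multiplicities are chi_0: 1. Dimension check: dim(chi_2)*dim(chi_3) = 1*1 = 1 and sum (mult * dim) = 1*1 = 1.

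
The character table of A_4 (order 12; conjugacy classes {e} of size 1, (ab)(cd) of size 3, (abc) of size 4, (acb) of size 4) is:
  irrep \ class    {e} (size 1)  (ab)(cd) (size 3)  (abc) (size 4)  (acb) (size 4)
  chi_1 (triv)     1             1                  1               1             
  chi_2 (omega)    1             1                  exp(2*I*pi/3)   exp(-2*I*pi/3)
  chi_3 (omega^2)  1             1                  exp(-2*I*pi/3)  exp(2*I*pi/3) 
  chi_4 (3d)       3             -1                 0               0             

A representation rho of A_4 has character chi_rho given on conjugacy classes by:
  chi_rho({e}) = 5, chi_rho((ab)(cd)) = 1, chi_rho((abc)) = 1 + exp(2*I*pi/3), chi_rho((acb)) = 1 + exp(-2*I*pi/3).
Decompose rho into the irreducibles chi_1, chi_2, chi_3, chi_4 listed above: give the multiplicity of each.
Multiplicities: chi_1: 1, chi_2: 1, chi_3: 0, chi_4: 1.

Details: Use <chi_rho, chi> = (1/|G|) sum_C |C| * chi_rho(C) * conj(chi(C)) with |G| = 12 for each irreducible chi in the table:
  <chi_rho, chi_1> = (1/12)[1*(5)*conj(1) + 3*(1)*conj(1) + 4*(1 + exp(2*I*pi/3))*conj(1) + 4*(1 + exp(-2*I*pi/3))*conj(1)]
      = (1/12)[(5) + (3) + (4 + 4*exp(2*I*pi/3)) + (4 + 4*exp(-2*I*pi/3))] = 12/12 = 1
  <chi_rho, chi_2> = (1/12)[1*(5)*conj(1) + 3*(1)*conj(1) + 4*(1 + exp(2*I*pi/3))*conj(exp(2*I*pi/3)) + 4*(1 + exp(-2*I*pi/3))*conj(exp(-2*I*pi/3))]
      = (1/12)[(5) + (3) + (4 + 4*exp(-2*I*pi/3)) + (4 + 4*exp(2*I*pi/3))] = 12/12 = 1
  <chi_rho, chi_3> = (1/12)[1*(5)*conj(1) + 3*(1)*conj(1) + 4*(1 + exp(2*I*pi/3))*conj(exp(-2*I*pi/3)) + 4*(1 + exp(-2*I*pi/3))*conj(exp(2*I*pi/3))]
      = (1/12)[(5) + (3) + (-4) + (-4)] = 0/12 = 0
  <chi_rho, chi_4> = (1/12)[1*(5)*conj(3) + 3*(1)*conj(-1) + 4*(1 + exp(2*I*pi/3))*conj(0) + 4*(1 + exp(-2*I*pi/3))*conj(0)]
      = (1/12)[(15) + (-3) + (0) + (0)] = 12/12 = 1
(Exp terms are combined using exp(i*s)*conj(exp(i*t)) = exp(i*(s-t)), and sums of them are collapsed using the identity that for every m > 1 the m distinct m-th roots of unity sum to 0, e.g. 1 + exp(2*I*pi/3) + exp(-2*I*pi/3) = 0.)
Dimension check: dim(rho) = sum (mult * dim) = 1*1 + 1*1 + 0*1 + 1*3 = 5 = chi_rho(e) = 5.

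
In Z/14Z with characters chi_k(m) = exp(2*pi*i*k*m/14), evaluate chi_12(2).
chi_12(2) = zeta_14^24 = exp(-4*I*pi/7)

Details: chi_12(2) = zeta_14^(12*2) = zeta_14^24. Since zeta_14^14 = 1, this equals zeta_14^10 = exp(2*pi*i*10/14) = exp(-4*I*pi/7).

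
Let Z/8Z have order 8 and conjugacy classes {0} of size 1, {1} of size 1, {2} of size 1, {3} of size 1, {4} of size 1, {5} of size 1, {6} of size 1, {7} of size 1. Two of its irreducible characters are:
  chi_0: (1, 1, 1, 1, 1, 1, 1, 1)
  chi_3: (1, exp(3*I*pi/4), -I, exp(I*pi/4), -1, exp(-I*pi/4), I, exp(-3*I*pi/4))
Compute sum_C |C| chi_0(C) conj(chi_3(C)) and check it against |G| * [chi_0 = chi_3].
Sum = 0; so <chi_0, chi_3> = 0 (distinct irreducibles are orthogonal).

Working: Compute term by term over conjugacy classes (|C| * chi_0(C) * conj(chi_3(C))):
  1*(1)*conj(1) + 1*(1)*conj(exp(3*I*pi/4)) + 1*(1)*conj(-I) + 1*(1)*conj(exp(I*pi/4)) + 1*(1)*conj(-1) + 1*(1)*conj(exp(-I*pi/4)) + 1*(1)*conj(I) + 1*(1)*conj(exp(-3*I*pi/4))
  = (1) + (exp(-3*I*pi/4)) + (I) + (exp(-I*pi/4)) + (-1) + (exp(I*pi/4)) + (-I) + (exp(3*I*pi/4))
  = 0.
(Exp terms are combined using exp(i*s)*conj(exp(i*t)) = exp(i*(s-t)), and sums of them are collapsed using the identity that for every m > 1 the m distinct m-th roots of unity sum to 0, e.g. 1 + exp(2*I*pi/3) + exp(-2*I*pi/3) = 0.)
Dividing by |G| = 8 gives 0/8 = 0, matching the row-orthogonality relation <chi_0, chi_3> = [chi_0 = chi_3].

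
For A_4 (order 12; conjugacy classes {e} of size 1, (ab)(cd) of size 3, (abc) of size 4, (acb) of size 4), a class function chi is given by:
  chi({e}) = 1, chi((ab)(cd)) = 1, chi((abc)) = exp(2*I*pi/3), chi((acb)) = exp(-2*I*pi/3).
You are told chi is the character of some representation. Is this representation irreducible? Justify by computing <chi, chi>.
Irreducible: <chi, chi> = 1.

Justification: <chi, chi> = (1/|G|) sum_C |C| * |chi(C)|^2 = (1/12)[1*|1|^2 + 3*|1|^2 + 4*|exp(2*I*pi/3)|^2 + 4*|exp(-2*I*pi/3)|^2]
  = (1/12)[(1) + (3) + (4) + (4)] = 12/12 = 1.
(Exp terms are combined using exp(i*s)*conj(exp(i*t)) = exp(i*(s-t)), and sums of them are collapsed using the identity that for every m > 1 the m distinct m-th roots of unity sum to 0, e.g. 1 + exp(2*I*pi/3) + exp(-2*I*pi/3) = 0.)
A character is irreducible iff <chi, chi> = 1, so this representation is irreducible.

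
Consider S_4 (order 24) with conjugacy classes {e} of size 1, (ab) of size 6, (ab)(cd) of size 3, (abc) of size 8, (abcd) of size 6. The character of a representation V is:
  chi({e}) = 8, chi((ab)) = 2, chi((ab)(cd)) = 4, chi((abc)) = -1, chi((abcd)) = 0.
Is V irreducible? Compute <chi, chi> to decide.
Not irreducible (reducible): <chi, chi> = 6 > 1.

Reasoning: <chi, chi> = (1/|G|) sum_C |C| * |chi(C)|^2 = (1/24)[1*|8|^2 + 6*|2|^2 + 3*|4|^2 + 8*|-1|^2 + 6*|0|^2]
  = (1/24)[(64) + (24) + (48) + (8) + (0)] = 144/24 = 6.
A character is irreducible iff <chi, chi> = 1, so this representation is reducible.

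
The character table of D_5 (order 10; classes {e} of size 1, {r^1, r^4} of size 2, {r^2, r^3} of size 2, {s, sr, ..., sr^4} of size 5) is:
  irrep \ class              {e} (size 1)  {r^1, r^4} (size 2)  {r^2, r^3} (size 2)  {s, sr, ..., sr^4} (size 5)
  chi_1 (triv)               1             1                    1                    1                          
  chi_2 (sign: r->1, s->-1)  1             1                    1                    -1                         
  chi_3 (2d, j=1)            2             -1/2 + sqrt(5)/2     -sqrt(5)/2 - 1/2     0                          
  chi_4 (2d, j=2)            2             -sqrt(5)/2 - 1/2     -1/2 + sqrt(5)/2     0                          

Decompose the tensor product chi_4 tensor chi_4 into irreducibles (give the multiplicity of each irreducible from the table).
chi_4 tensor chi_4 = chi_1 + chi_2 + chi_3 (all other irreducibles have multiplicity 0).

Details: The character of a tensor product is the pointwise product (chi_4 * chi_4)(C) = chi_4(C) * chi_4(C):
  {e}: (2)*(2), {r^1, r^4}: (-sqrt(5)/2 - 1/2)*(-sqrt(5)/2 - 1/2), {r^2, r^3}: (-1/2 + sqrt(5)/2)*(-1/2 + sqrt(5)/2), {s, sr, ..., sr^4}: (0)*(0)
so (chi_4 * chi_4) takes values
  {e} -> 4, {r^1, r^4} -> sqrt(5)/2 + 3/2, {r^2, r^3} -> 3/2 - sqrt(5)/2, {s, sr, ..., sr^4} -> 0.
Now take the inner product of this character with each irreducible chi from the table, <chi_4*chi_4, chi> = (1/10) sum_C |C| (chi_4*chi_4)(C) conj(chi(C)):
  <chi_4*chi_4, chi_1> = (1/10)[1*(4)*conj(1) + 2*(sqrt(5)/2 + 3/2)*conj(1) + 2*(3/2 - sqrt(5)/2)*conj(1) + 5*(0)*conj(1)]
      = (1/10)[(4) + (sqrt(5) + 3) + (3 - sqrt(5)) + (0)] = 10/10 = 1
  <chi_4*chi_4, chi_2> = (1/10)[1*(4)*conj(1) + 2*(sqrt(5)/2 + 3/2)*conj(1) + 2*(3/2 - sqrt(5)/2)*conj(1) + 5*(0)*conj(-1)]
      = (1/10)[(4) + (sqrt(5) + 3) + (3 - sqrt(5)) + (0)] = 10/10 = 1
  <chi_4*chi_4, chi_3> = (1/10)[1*(4)*conj(2) + 2*(sqrt(5)/2 + 3/2)*conj(-1/2 + sqrt(5)/2) + 2*(3/2 - sqrt(5)/2)*conj(-sqrt(5)/2 - 1/2) + 5*(0)*conj(0)]
      = (1/10)[(8) + (1 + sqrt(5)) + (1 - sqrt(5)) + (0)] = 10/10 = 1
  <chi_4*chi_4, chi_4> = (1/10)[1*(4)*conj(2) + 2*(sqrt(5)/2 + 3/2)*conj(-sqrt(5)/2 - 1/2) + 2*(3/2 - sqrt(5)/2)*conj(-1/2 + sqrt(5)/2) + 5*(0)*conj(0)]
      = (1/10)[(8) + (-2*sqrt(5) - 4) + (-4 + 2*sqrt(5)) + (0)] = 0/10 = 0
Hence the multiplicities are chi_1: 1, chi_2: 1, chi_3: 1. Dimension check: dim(chi_4)*dim(chi_4) = 2*2 = 4 and sum (mult * dim) = 1*1 + 1*1 + 1*2 = 4.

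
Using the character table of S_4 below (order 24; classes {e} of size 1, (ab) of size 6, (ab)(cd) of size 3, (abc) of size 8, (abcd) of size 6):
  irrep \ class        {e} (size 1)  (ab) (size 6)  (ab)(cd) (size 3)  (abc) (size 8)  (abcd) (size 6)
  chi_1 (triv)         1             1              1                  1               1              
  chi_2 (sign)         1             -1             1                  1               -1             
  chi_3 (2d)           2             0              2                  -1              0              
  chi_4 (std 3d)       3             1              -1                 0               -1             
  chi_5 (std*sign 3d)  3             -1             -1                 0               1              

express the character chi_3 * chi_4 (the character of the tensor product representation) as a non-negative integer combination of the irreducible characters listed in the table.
chi_3 tensor chi_4 = chi_4 + chi_5 (all other irreducibles have multiplicity 0).

Explanation: The character of a tensor product is the pointwise product (chi_3 * chi_4)(C) = chi_3(C) * chi_4(C):
  {e}: (2)*(3), (ab): (0)*(1), (ab)(cd): (2)*(-1), (abc): (-1)*(0), (abcd): (0)*(-1)
so (chi_3 * chi_4) takes values
  {e} -> 6, (ab) -> 0, (ab)(cd) -> -2, (abc) -> 0, (abcd) -> 0.
Now take the inner product of this character with each irreducible chi from the table, <chi_3*chi_4, chi> = (1/24) sum_C |C| (chi_3*chi_4)(C) conj(chi(C)):
  <chi_3*chi_4, chi_1> = (1/24)[1*(6)*conj(1) + 6*(0)*conj(1) + 3*(-2)*conj(1) + 8*(0)*conj(1) + 6*(0)*conj(1)]
      = (1/24)[(6) + (0) + (-6) + (0) + (0)] = 0/24 = 0
  <chi_3*chi_4, chi_2> = (1/24)[1*(6)*conj(1) + 6*(0)*conj(-1) + 3*(-2)*conj(1) + 8*(0)*conj(1) + 6*(0)*conj(-1)]
      = (1/24)[(6) + (0) + (-6) + (0) + (0)] = 0/24 = 0
  <chi_3*chi_4, chi_3> = (1/24)[1*(6)*conj(2) + 6*(0)*conj(0) + 3*(-2)*conj(2) + 8*(0)*conj(-1) + 6*(0)*conj(0)]
      = (1/24)[(12) + (0) + (-12) + (0) + (0)] = 0/24 = 0
  <chi_3*chi_4, chi_4> = (1/24)[1*(6)*conj(3) + 6*(0)*conj(1) + 3*(-2)*conj(-1) + 8*(0)*conj(0) + 6*(0)*conj(-1)]
      = (1/24)[(18) + (0) + (6) + (0) + (0)] = 24/24 = 1
  <chi_3*chi_4, chi_5> = (1/24)[1*(6)*conj(3) + 6*(0)*conj(-1) + 3*(-2)*conj(-1) + 8*(0)*conj(0) + 6*(0)*conj(1)]
      = (1/24)[(18) + (0) + (6) + (0) + (0)] = 24/24 = 1
Hence the multiplicities are chi_4: 1, chi_5: 1. Dimension check: dim(chi_3)*dim(chi_4) = 2*3 = 6 and sum (mult * dim) = 1*3 + 1*3 = 6.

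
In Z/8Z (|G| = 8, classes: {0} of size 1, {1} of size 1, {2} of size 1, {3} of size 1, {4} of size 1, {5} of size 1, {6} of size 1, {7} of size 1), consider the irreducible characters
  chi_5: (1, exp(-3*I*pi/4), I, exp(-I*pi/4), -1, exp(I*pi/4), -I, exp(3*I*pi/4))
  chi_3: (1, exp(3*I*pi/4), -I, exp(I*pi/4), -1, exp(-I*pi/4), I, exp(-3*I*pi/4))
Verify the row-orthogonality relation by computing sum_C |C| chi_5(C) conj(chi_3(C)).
Sum = 0; so <chi_5, chi_3> = 0 (distinct irreducibles are orthogonal).

Compute term by term over conjugacy classes (|C| * chi_5(C) * conj(chi_3(C))):
  1*(1)*conj(1) + 1*(exp(-3*I*pi/4))*conj(exp(3*I*pi/4)) + 1*(I)*conj(-I) + 1*(exp(-I*pi/4))*conj(exp(I*pi/4)) + 1*(-1)*conj(-1) + 1*(exp(I*pi/4))*conj(exp(-I*pi/4)) + 1*(-I)*conj(I) + 1*(exp(3*I*pi/4))*conj(exp(-3*I*pi/4))
  = (1) + (I) + (-1) + (-I) + (1) + (I) + (-1) + (-I)
  = 0.
(Exp terms are combined using exp(i*s)*conj(exp(i*t)) = exp(i*(s-t)), and sums of them are collapsed using the identity that for every m > 1 the m distinct m-th roots of unity sum to 0, e.g. 1 + exp(2*I*pi/3) + exp(-2*I*pi/3) = 0.)
Dividing by |G| = 8 gives 0/8 = 0, matching the row-orthogonality relation <chi_5, chi_3> = [chi_5 = chi_3].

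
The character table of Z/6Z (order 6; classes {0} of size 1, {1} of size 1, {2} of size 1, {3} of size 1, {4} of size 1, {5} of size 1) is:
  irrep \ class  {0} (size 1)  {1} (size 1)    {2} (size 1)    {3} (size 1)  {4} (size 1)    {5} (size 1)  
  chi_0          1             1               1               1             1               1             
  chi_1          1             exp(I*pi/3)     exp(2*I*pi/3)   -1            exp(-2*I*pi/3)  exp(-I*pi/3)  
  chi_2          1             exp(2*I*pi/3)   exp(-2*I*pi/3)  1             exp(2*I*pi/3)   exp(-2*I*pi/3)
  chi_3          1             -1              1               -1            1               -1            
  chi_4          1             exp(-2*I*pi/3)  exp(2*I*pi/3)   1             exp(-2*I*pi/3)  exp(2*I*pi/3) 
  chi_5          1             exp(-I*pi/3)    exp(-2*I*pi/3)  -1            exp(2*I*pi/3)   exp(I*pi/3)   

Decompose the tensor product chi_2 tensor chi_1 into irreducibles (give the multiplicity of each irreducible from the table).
chi_2 tensor chi_1 = chi_3 (all other irreducibles have multiplicity 0).

Why: The character of a tensor product is the pointwise product (chi_2 * chi_1)(C) = chi_2(C) * chi_1(C):
  {0}: (1)*(1), {1}: (exp(2*I*pi/3))*(exp(I*pi/3)), {2}: (exp(-2*I*pi/3))*(exp(2*I*pi/3)), {3}: (1)*(-1), {4}: (exp(2*I*pi/3))*(exp(-2*I*pi/3)), {5}: (exp(-2*I*pi/3))*(exp(-I*pi/3))
so (chi_2 * chi_1) takes values
  {0} -> 1, {1} -> -1, {2} -> 1, {3} -> -1, {4} -> 1, {5} -> -1.
Now take the inner product of this character with each irreducible chi from the table, <chi_2*chi_1, chi> = (1/6) sum_C |C| (chi_2*chi_1)(C) conj(chi(C)):
  <chi_2*chi_1, chi_0> = (1/6)[1*(1)*conj(1) + 1*(-1)*conj(1) + 1*(1)*conj(1) + 1*(-1)*conj(1) + 1*(1)*conj(1) + 1*(-1)*conj(1)]
      = (1/6)[(1) + (-1) + (1) + (-1) + (1) + (-1)] = 0/6 = 0
  <chi_2*chi_1, chi_1> = (1/6)[1*(1)*conj(1) + 1*(-1)*conj(exp(I*pi/3)) + 1*(1)*conj(exp(2*I*pi/3)) + 1*(-1)*conj(-1) + 1*(1)*conj(exp(-2*I*pi/3)) + 1*(-1)*conj(exp(-I*pi/3))]
      = (1/6)[(1) + (-exp(-I*pi/3)) + (exp(-2*I*pi/3)) + (1) + (exp(2*I*pi/3)) + (-exp(I*pi/3))] = 0/6 = 0
  <chi_2*chi_1, chi_2> = (1/6)[1*(1)*conj(1) + 1*(-1)*conj(exp(2*I*pi/3)) + 1*(1)*conj(exp(-2*I*pi/3)) + 1*(-1)*conj(1) + 1*(1)*conj(exp(2*I*pi/3)) + 1*(-1)*conj(exp(-2*I*pi/3))]
      = (1/6)[(1) + (-exp(-2*I*pi/3)) + (exp(2*I*pi/3)) + (-1) + (exp(-2*I*pi/3)) + (-exp(2*I*pi/3))] = 0/6 = 0
  <chi_2*chi_1, chi_3> = (1/6)[1*(1)*conj(1) + 1*(-1)*conj(-1) + 1*(1)*conj(1) + 1*(-1)*conj(-1) + 1*(1)*conj(1) + 1*(-1)*conj(-1)]
      = (1/6)[(1) + (1) + (1) + (1) + (1) + (1)] = 6/6 = 1
  <chi_2*chi_1, chi_4> = (1/6)[1*(1)*conj(1) + 1*(-1)*conj(exp(-2*I*pi/3)) + 1*(1)*conj(exp(2*I*pi/3)) + 1*(-1)*conj(1) + 1*(1)*conj(exp(-2*I*pi/3)) + 1*(-1)*conj(exp(2*I*pi/3))]
      = (1/6)[(1) + (-exp(2*I*pi/3)) + (exp(-2*I*pi/3)) + (-1) + (exp(2*I*pi/3)) + (-exp(-2*I*pi/3))] = 0/6 = 0
  <chi_2*chi_1, chi_5> = (1/6)[1*(1)*conj(1) + 1*(-1)*conj(exp(-I*pi/3)) + 1*(1)*conj(exp(-2*I*pi/3)) + 1*(-1)*conj(-1) + 1*(1)*conj(exp(2*I*pi/3)) + 1*(-1)*conj(exp(I*pi/3))]
      = (1/6)[(1) + (-exp(I*pi/3)) + (exp(2*I*pi/3)) + (1) + (exp(-2*I*pi/3)) + (-exp(-I*pi/3))] = 0/6 = 0
(Exp terms are combined using exp(i*s)*conj(exp(i*t)) = exp(i*(s-t)), and sums of them are collapsed using the identity that for every m > 1 the m distinct m-th roots of unity sum to 0, e.g. 1 + exp(2*I*pi/3) + exp(-2*I*pi/3) = 0.)
Hence the multiplicities are chi_3: 1. Dimension check: dim(chi_2)*dim(chi_1) = 1*1 = 1 and sum (mult * dim) = 1*1 = 1.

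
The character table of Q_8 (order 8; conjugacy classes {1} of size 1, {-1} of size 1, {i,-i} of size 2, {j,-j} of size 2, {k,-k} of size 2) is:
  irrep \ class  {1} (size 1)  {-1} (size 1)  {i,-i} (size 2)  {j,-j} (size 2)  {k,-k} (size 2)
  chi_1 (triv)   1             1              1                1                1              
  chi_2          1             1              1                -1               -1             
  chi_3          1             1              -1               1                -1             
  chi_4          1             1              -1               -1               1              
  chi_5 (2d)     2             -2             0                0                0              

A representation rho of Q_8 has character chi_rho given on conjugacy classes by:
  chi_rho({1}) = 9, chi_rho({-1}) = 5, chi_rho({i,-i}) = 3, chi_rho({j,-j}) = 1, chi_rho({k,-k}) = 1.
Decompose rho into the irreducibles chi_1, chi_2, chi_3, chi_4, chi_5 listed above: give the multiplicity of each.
Multiplicities: chi_1: 3, chi_2: 2, chi_3: 1, chi_4: 1, chi_5: 1.

Working: Use <chi_rho, chi> = (1/|G|) sum_C |C| * chi_rho(C) * conj(chi(C)) with |G| = 8 for each irreducible chi in the table:
  <chi_rho, chi_1> = (1/8)[1*(9)*conj(1) + 1*(5)*conj(1) + 2*(3)*conj(1) + 2*(1)*conj(1) + 2*(1)*conj(1)]
      = (1/8)[(9) + (5) + (6) + (2) + (2)] = 24/8 = 3
  <chi_rho, chi_2> = (1/8)[1*(9)*conj(1) + 1*(5)*conj(1) + 2*(3)*conj(1) + 2*(1)*conj(-1) + 2*(1)*conj(-1)]
      = (1/8)[(9) + (5) + (6) + (-2) + (-2)] = 16/8 = 2
  <chi_rho, chi_3> = (1/8)[1*(9)*conj(1) + 1*(5)*conj(1) + 2*(3)*conj(-1) + 2*(1)*conj(1) + 2*(1)*conj(-1)]
      = (1/8)[(9) + (5) + (-6) + (2) + (-2)] = 8/8 = 1
  <chi_rho, chi_4> = (1/8)[1*(9)*conj(1) + 1*(5)*conj(1) + 2*(3)*conj(-1) + 2*(1)*conj(-1) + 2*(1)*conj(1)]
      = (1/8)[(9) + (5) + (-6) + (-2) + (2)] = 8/8 = 1
  <chi_rho, chi_5> = (1/8)[1*(9)*conj(2) + 1*(5)*conj(-2) + 2*(3)*conj(0) + 2*(1)*conj(0) + 2*(1)*conj(0)]
      = (1/8)[(18) + (-10) + (0) + (0) + (0)] = 8/8 = 1
Dimension check: dim(rho) = sum (mult * dim) = 3*1 + 2*1 + 1*1 + 1*1 + 1*2 = 9 = chi_rho(e) = 9.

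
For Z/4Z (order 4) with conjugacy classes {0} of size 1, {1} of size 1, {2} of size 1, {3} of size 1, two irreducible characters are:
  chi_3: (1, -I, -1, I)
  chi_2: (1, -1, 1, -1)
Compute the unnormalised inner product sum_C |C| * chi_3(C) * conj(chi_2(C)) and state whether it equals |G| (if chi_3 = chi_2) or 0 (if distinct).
Sum = 0; so <chi_3, chi_2> = 0 (distinct irreducibles are orthogonal).

Proof sketch: Compute term by term over conjugacy classes (|C| * chi_3(C) * conj(chi_2(C))):
  1*(1)*conj(1) + 1*(-I)*conj(-1) + 1*(-1)*conj(1) + 1*(I)*conj(-1)
  = (1) + (I) + (-1) + (-I)
  = 0.
(Exp terms are combined using exp(i*s)*conj(exp(i*t)) = exp(i*(s-t)), and sums of them are collapsed using the identity that for every m > 1 the m distinct m-th roots of unity sum to 0, e.g. 1 + exp(2*I*pi/3) + exp(-2*I*pi/3) = 0.)
Dividing by |G| = 4 gives 0/4 = 0, matching the row-orthogonality relation <chi_3, chi_2> = [chi_3 = chi_2].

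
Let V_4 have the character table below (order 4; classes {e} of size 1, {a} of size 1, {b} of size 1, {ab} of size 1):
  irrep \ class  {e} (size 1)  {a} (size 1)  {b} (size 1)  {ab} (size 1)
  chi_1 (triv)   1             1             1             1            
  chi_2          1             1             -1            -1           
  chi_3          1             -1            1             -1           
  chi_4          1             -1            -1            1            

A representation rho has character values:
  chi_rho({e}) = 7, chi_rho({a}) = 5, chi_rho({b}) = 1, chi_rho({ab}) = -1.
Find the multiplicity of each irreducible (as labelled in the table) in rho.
Multiplicities: chi_1: 3, chi_2: 3, chi_3: 1, chi_4: 0.

Details: Use <chi_rho, chi> = (1/|G|) sum_C |C| * chi_rho(C) * conj(chi(C)) with |G| = 4 for each irreducible chi in the table:
  <chi_rho, chi_1> = (1/4)[1*(7)*conj(1) + 1*(5)*conj(1) + 1*(1)*conj(1) + 1*(-1)*conj(1)]
      = (1/4)[(7) + (5) + (1) + (-1)] = 12/4 = 3
  <chi_rho, chi_2> = (1/4)[1*(7)*conj(1) + 1*(5)*conj(1) + 1*(1)*conj(-1) + 1*(-1)*conj(-1)]
      = (1/4)[(7) + (5) + (-1) + (1)] = 12/4 = 3
  <chi_rho, chi_3> = (1/4)[1*(7)*conj(1) + 1*(5)*conj(-1) + 1*(1)*conj(1) + 1*(-1)*conj(-1)]
      = (1/4)[(7) + (-5) + (1) + (1)] = 4/4 = 1
  <chi_rho, chi_4> = (1/4)[1*(7)*conj(1) + 1*(5)*conj(-1) + 1*(1)*conj(-1) + 1*(-1)*conj(1)]
      = (1/4)[(7) + (-5) + (-1) + (-1)] = 0/4 = 0
Dimension check: dim(rho) = sum (mult * dim) = 3*1 + 3*1 + 1*1 + 0*1 = 7 = chi_rho(e) = 7.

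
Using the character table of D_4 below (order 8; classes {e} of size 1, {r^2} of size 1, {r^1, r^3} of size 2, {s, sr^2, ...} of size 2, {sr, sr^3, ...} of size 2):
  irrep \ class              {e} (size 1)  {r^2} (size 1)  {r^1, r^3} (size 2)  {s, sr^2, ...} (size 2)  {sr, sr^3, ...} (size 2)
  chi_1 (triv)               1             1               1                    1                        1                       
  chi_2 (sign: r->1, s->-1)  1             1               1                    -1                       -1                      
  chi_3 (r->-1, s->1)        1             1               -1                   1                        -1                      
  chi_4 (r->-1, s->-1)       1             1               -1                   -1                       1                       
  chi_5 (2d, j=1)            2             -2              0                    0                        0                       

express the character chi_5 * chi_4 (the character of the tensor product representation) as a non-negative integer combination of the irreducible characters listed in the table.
chi_5 tensor chi_4 = chi_5 (all other irreducibles have multiplicity 0).

Derivation: The character of a tensor product is the pointwise product (chi_5 * chi_4)(C) = chi_5(C) * chi_4(C):
  {e}: (2)*(1), {r^2}: (-2)*(1), {r^1, r^3}: (0)*(-1), {s, sr^2, ...}: (0)*(-1), {sr, sr^3, ...}: (0)*(1)
so (chi_5 * chi_4) takes values
  {e} -> 2, {r^2} -> -2, {r^1, r^3} -> 0, {s, sr^2, ...} -> 0, {sr, sr^3, ...} -> 0.
Now take the inner product of this character with each irreducible chi from the table, <chi_5*chi_4, chi> = (1/8) sum_C |C| (chi_5*chi_4)(C) conj(chi(C)):
  <chi_5*chi_4, chi_1> = (1/8)[1*(2)*conj(1) + 1*(-2)*conj(1) + 2*(0)*conj(1) + 2*(0)*conj(1) + 2*(0)*conj(1)]
      = (1/8)[(2) + (-2) + (0) + (0) + (0)] = 0/8 = 0
  <chi_5*chi_4, chi_2> = (1/8)[1*(2)*conj(1) + 1*(-2)*conj(1) + 2*(0)*conj(1) + 2*(0)*conj(-1) + 2*(0)*conj(-1)]
      = (1/8)[(2) + (-2) + (0) + (0) + (0)] = 0/8 = 0
  <chi_5*chi_4, chi_3> = (1/8)[1*(2)*conj(1) + 1*(-2)*conj(1) + 2*(0)*conj(-1) + 2*(0)*conj(1) + 2*(0)*conj(-1)]
      = (1/8)[(2) + (-2) + (0) + (0) + (0)] = 0/8 = 0
  <chi_5*chi_4, chi_4> = (1/8)[1*(2)*conj(1) + 1*(-2)*conj(1) + 2*(0)*conj(-1) + 2*(0)*conj(-1) + 2*(0)*conj(1)]
      = (1/8)[(2) + (-2) + (0) + (0) + (0)] = 0/8 = 0
  <chi_5*chi_4, chi_5> = (1/8)[1*(2)*conj(2) + 1*(-2)*conj(-2) + 2*(0)*conj(0) + 2*(0)*conj(0) + 2*(0)*conj(0)]
      = (1/8)[(4) + (4) + (0) + (0) + (0)] = 8/8 = 1
Hence the multiplicities are chi_5: 1. Dimension check: dim(chi_5)*dim(chi_4) = 2*1 = 2 and sum (mult * dim) = 1*2 = 2.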